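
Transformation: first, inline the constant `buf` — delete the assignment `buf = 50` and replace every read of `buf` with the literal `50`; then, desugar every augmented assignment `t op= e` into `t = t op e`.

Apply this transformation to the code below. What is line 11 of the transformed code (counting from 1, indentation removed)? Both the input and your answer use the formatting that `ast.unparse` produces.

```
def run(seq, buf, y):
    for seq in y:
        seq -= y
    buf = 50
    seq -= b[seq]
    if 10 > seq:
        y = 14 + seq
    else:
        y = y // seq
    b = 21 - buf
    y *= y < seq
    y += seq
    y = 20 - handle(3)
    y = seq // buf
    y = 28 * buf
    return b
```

Transformed code:
def run(seq, buf, y):
    for seq in y:
        seq = seq - y
    seq = seq - b[seq]
    if 10 > seq:
        y = 14 + seq
    else:
        y = y // seq
    b = 21 - 50
    y = y * (y < seq)
    y = y + seq
    y = 20 - handle(3)
    y = seq // 50
    y = 28 * 50
    return b

y = y + seq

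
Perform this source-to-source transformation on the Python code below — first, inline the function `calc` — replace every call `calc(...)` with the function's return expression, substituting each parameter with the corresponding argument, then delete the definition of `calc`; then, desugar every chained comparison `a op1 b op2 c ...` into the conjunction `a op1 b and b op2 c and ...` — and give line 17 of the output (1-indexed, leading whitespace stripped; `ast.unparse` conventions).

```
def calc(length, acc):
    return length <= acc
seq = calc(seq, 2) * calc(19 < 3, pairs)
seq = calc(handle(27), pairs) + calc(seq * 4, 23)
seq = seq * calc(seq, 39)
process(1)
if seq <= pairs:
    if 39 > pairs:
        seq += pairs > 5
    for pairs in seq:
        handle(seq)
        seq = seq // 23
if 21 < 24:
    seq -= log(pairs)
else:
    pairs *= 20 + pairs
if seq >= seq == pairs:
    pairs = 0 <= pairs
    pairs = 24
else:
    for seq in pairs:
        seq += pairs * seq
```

pairs = 24

Transformed code:
seq = (seq <= 2) * ((19 < 3) <= pairs)
seq = (handle(27) <= pairs) + (seq * 4 <= 23)
seq = seq * (seq <= 39)
process(1)
if seq <= pairs:
    if 39 > pairs:
        seq += pairs > 5
    for pairs in seq:
        handle(seq)
        seq = seq // 23
if 21 < 24:
    seq -= log(pairs)
else:
    pairs *= 20 + pairs
if seq >= seq and seq == pairs:
    pairs = 0 <= pairs
    pairs = 24
else:
    for seq in pairs:
        seq += pairs * seq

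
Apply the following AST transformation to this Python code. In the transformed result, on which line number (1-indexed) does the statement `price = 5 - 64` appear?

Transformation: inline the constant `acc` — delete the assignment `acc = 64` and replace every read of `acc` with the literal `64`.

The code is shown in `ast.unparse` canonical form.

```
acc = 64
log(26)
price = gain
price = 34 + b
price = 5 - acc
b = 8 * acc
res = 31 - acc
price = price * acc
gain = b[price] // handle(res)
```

Transformed code:
log(26)
price = gain
price = 34 + b
price = 5 - 64
b = 8 * 64
res = 31 - 64
price = price * 64
gain = b[price] // handle(res)

4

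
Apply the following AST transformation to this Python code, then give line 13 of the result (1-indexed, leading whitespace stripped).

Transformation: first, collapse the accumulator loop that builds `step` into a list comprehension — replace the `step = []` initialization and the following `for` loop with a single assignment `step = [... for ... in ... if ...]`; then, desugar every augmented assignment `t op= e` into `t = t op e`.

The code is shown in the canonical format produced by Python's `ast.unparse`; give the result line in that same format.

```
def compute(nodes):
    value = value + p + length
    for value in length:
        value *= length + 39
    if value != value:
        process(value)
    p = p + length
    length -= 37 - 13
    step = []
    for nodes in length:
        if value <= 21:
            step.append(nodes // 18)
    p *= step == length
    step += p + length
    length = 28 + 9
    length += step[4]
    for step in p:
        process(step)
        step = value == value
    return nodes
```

Transformed code:
def compute(nodes):
    value = value + p + length
    for value in length:
        value = value * (length + 39)
    if value != value:
        process(value)
    p = p + length
    length = length - (37 - 13)
    step = [nodes // 18 for nodes in length if value <= 21]
    p = p * (step == length)
    step = step + (p + length)
    length = 28 + 9
    length = length + step[4]
    for step in p:
        process(step)
        step = value == value
    return nodes

length = length + step[4]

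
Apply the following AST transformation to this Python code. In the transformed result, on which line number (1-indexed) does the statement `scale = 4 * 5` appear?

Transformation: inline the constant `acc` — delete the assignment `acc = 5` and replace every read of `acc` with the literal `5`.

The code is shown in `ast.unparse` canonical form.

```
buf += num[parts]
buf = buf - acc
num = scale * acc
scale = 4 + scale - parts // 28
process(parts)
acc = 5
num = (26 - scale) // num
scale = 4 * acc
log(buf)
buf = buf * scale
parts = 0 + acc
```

7

Transformed code:
buf += num[parts]
buf = buf - 5
num = scale * 5
scale = 4 + scale - parts // 28
process(parts)
num = (26 - scale) // num
scale = 4 * 5
log(buf)
buf = buf * scale
parts = 0 + 5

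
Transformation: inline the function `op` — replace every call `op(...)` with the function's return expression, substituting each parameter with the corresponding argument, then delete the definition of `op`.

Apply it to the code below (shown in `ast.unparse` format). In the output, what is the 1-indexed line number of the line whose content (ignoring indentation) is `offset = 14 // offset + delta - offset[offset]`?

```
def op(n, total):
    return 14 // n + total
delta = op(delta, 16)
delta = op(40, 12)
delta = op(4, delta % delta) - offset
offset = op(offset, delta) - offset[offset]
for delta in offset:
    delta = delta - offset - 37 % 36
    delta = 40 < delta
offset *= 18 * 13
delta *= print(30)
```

4

Transformed code:
delta = 14 // delta + 16
delta = 14 // 40 + 12
delta = 14 // 4 + delta % delta - offset
offset = 14 // offset + delta - offset[offset]
for delta in offset:
    delta = delta - offset - 37 % 36
    delta = 40 < delta
offset *= 18 * 13
delta *= print(30)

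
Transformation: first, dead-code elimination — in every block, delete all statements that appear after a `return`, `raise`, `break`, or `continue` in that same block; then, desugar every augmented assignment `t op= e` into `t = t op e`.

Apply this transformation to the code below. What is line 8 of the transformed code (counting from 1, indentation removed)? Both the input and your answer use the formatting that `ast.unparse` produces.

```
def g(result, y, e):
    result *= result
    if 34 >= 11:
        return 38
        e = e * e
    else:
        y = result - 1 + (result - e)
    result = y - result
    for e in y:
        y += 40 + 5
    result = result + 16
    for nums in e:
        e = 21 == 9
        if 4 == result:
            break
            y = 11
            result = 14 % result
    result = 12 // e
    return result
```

Transformed code:
def g(result, y, e):
    result = result * result
    if 34 >= 11:
        return 38
    else:
        y = result - 1 + (result - e)
    result = y - result
    for e in y:
        y = y + (40 + 5)
    result = result + 16
    for nums in e:
        e = 21 == 9
        if 4 == result:
            break
    result = 12 // e
    return result

for e in y:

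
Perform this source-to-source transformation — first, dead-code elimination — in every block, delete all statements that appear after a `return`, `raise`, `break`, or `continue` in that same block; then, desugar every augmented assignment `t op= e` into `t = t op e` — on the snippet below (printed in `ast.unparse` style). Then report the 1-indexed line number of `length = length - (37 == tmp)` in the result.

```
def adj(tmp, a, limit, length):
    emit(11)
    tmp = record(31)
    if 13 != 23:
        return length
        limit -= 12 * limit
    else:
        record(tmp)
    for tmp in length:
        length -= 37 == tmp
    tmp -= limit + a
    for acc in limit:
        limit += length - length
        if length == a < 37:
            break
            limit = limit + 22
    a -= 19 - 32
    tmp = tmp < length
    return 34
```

Transformed code:
def adj(tmp, a, limit, length):
    emit(11)
    tmp = record(31)
    if 13 != 23:
        return length
    else:
        record(tmp)
    for tmp in length:
        length = length - (37 == tmp)
    tmp = tmp - (limit + a)
    for acc in limit:
        limit = limit + (length - length)
        if length == a < 37:
            break
    a = a - (19 - 32)
    tmp = tmp < length
    return 34

9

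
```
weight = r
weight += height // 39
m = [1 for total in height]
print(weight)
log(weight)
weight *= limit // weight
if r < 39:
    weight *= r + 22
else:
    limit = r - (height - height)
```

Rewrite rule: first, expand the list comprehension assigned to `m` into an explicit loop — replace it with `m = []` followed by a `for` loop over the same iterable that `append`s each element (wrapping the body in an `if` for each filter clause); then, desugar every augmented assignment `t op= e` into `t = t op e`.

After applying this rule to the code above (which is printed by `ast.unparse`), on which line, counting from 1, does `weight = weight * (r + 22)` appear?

Transformed code:
weight = r
weight = weight + height // 39
m = []
for total in height:
    m.append(1)
print(weight)
log(weight)
weight = weight * (limit // weight)
if r < 39:
    weight = weight * (r + 22)
else:
    limit = r - (height - height)

10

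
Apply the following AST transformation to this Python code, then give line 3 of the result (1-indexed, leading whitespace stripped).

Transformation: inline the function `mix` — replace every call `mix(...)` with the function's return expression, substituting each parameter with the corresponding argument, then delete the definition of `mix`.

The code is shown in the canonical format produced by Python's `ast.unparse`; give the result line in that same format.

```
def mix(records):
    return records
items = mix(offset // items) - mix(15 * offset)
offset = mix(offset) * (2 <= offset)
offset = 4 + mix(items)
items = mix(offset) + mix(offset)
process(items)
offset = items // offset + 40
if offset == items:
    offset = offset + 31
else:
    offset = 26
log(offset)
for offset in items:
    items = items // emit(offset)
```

Transformed code:
items = offset // items - 15 * offset
offset = offset * (2 <= offset)
offset = 4 + items
items = offset + offset
process(items)
offset = items // offset + 40
if offset == items:
    offset = offset + 31
else:
    offset = 26
log(offset)
for offset in items:
    items = items // emit(offset)

offset = 4 + items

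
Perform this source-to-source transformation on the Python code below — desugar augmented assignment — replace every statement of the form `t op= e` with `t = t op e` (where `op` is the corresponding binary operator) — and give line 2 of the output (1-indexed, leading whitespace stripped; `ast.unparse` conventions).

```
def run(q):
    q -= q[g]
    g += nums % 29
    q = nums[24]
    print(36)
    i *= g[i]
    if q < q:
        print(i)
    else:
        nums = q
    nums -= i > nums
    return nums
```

Transformed code:
def run(q):
    q = q - q[g]
    g = g + nums % 29
    q = nums[24]
    print(36)
    i = i * g[i]
    if q < q:
        print(i)
    else:
        nums = q
    nums = nums - (i > nums)
    return nums

q = q - q[g]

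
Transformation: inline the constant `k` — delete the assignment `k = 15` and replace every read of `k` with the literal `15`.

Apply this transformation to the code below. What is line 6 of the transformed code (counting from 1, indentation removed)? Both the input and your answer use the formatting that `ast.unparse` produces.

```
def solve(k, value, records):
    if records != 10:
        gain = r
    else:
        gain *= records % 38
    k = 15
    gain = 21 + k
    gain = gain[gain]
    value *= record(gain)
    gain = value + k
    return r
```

Transformed code:
def solve(k, value, records):
    if records != 10:
        gain = r
    else:
        gain *= records % 38
    gain = 21 + 15
    gain = gain[gain]
    value *= record(gain)
    gain = value + 15
    return r

gain = 21 + 15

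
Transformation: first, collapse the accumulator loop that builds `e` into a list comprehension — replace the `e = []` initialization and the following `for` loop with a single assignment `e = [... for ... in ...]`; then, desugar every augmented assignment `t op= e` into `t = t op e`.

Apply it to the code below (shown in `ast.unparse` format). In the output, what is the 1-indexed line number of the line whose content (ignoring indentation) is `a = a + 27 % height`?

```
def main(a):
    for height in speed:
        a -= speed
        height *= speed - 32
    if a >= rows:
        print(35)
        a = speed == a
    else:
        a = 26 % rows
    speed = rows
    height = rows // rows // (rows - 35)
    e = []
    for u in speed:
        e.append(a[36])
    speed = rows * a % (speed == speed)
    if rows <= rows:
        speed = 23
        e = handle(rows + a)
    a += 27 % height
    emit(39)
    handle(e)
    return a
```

17

Transformed code:
def main(a):
    for height in speed:
        a = a - speed
        height = height * (speed - 32)
    if a >= rows:
        print(35)
        a = speed == a
    else:
        a = 26 % rows
    speed = rows
    height = rows // rows // (rows - 35)
    e = [a[36] for u in speed]
    speed = rows * a % (speed == speed)
    if rows <= rows:
        speed = 23
        e = handle(rows + a)
    a = a + 27 % height
    emit(39)
    handle(e)
    return a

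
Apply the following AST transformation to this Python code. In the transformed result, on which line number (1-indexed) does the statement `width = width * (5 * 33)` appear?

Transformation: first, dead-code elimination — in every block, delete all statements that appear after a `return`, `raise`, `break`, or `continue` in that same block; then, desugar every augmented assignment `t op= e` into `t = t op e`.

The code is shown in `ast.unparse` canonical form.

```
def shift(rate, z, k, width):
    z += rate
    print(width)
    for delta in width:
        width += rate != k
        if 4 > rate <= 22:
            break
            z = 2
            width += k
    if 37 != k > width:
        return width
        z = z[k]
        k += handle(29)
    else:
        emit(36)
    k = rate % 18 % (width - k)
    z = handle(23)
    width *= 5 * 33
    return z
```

Transformed code:
def shift(rate, z, k, width):
    z = z + rate
    print(width)
    for delta in width:
        width = width + (rate != k)
        if 4 > rate <= 22:
            break
    if 37 != k > width:
        return width
    else:
        emit(36)
    k = rate % 18 % (width - k)
    z = handle(23)
    width = width * (5 * 33)
    return z

14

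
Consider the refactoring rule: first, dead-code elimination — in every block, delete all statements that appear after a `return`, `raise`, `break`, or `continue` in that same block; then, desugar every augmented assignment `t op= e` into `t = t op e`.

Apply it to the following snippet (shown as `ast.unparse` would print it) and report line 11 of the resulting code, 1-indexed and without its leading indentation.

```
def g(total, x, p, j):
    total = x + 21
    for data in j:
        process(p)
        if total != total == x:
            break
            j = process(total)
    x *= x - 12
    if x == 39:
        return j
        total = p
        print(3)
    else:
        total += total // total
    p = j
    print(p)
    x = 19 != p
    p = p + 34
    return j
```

total = total + total // total

Transformed code:
def g(total, x, p, j):
    total = x + 21
    for data in j:
        process(p)
        if total != total == x:
            break
    x = x * (x - 12)
    if x == 39:
        return j
    else:
        total = total + total // total
    p = j
    print(p)
    x = 19 != p
    p = p + 34
    return j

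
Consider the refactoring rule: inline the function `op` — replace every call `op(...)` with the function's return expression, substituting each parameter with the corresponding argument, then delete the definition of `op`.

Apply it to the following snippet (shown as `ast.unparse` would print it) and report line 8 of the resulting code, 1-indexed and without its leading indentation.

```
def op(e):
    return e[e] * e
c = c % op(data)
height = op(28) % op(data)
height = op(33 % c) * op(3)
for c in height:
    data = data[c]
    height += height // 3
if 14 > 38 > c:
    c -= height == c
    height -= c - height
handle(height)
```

c -= height == c

Transformed code:
c = c % (data[data] * data)
height = 28[28] * 28 % (data[data] * data)
height = (33 % c)[33 % c] * (33 % c) * (3[3] * 3)
for c in height:
    data = data[c]
    height += height // 3
if 14 > 38 > c:
    c -= height == c
    height -= c - height
handle(height)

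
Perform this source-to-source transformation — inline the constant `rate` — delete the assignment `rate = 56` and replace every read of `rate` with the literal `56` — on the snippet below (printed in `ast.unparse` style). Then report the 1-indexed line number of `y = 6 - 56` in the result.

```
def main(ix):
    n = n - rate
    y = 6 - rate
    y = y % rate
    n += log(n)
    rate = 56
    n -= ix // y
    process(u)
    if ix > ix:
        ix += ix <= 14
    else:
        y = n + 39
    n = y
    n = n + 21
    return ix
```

Transformed code:
def main(ix):
    n = n - 56
    y = 6 - 56
    y = y % 56
    n += log(n)
    n -= ix // y
    process(u)
    if ix > ix:
        ix += ix <= 14
    else:
        y = n + 39
    n = y
    n = n + 21
    return ix

3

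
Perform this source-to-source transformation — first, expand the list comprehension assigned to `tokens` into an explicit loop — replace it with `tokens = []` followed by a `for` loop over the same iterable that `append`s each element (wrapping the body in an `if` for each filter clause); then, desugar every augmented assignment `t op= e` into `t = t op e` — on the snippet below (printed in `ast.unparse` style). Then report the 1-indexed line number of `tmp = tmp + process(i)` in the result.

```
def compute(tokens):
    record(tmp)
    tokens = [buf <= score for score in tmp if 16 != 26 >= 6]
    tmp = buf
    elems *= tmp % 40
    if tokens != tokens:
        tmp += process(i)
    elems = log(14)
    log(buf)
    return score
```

10

Transformed code:
def compute(tokens):
    record(tmp)
    tokens = []
    for score in tmp:
        if 16 != 26 >= 6:
            tokens.append(buf <= score)
    tmp = buf
    elems = elems * (tmp % 40)
    if tokens != tokens:
        tmp = tmp + process(i)
    elems = log(14)
    log(buf)
    return score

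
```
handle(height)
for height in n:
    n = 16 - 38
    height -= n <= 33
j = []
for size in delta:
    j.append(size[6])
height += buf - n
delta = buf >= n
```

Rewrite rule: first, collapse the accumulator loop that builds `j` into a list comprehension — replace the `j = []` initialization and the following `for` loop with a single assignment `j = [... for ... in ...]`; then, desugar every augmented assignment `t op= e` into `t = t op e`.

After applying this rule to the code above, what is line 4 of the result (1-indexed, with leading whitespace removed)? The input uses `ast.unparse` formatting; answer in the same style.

height = height - (n <= 33)

Transformed code:
handle(height)
for height in n:
    n = 16 - 38
    height = height - (n <= 33)
j = [size[6] for size in delta]
height = height + (buf - n)
delta = buf >= n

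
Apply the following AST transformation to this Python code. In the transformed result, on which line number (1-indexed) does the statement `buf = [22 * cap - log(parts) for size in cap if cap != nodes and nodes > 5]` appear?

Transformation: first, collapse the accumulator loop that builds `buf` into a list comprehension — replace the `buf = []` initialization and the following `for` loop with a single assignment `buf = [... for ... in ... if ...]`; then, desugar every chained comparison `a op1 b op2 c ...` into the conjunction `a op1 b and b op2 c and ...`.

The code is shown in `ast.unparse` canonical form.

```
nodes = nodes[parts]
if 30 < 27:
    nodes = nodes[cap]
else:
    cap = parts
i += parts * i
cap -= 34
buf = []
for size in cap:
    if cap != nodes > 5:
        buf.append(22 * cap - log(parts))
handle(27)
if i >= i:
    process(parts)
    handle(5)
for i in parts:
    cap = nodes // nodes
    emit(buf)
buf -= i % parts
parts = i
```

8

Transformed code:
nodes = nodes[parts]
if 30 < 27:
    nodes = nodes[cap]
else:
    cap = parts
i += parts * i
cap -= 34
buf = [22 * cap - log(parts) for size in cap if cap != nodes and nodes > 5]
handle(27)
if i >= i:
    process(parts)
    handle(5)
for i in parts:
    cap = nodes // nodes
    emit(buf)
buf -= i % parts
parts = i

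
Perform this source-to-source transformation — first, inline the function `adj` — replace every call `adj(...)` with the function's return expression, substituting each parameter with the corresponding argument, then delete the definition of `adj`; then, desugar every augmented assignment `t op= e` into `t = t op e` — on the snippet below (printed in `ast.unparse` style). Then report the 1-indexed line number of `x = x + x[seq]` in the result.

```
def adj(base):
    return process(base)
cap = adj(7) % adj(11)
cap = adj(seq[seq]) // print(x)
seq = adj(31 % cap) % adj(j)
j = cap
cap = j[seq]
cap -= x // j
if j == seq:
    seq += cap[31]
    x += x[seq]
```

9

Transformed code:
cap = process(7) % process(11)
cap = process(seq[seq]) // print(x)
seq = process(31 % cap) % process(j)
j = cap
cap = j[seq]
cap = cap - x // j
if j == seq:
    seq = seq + cap[31]
    x = x + x[seq]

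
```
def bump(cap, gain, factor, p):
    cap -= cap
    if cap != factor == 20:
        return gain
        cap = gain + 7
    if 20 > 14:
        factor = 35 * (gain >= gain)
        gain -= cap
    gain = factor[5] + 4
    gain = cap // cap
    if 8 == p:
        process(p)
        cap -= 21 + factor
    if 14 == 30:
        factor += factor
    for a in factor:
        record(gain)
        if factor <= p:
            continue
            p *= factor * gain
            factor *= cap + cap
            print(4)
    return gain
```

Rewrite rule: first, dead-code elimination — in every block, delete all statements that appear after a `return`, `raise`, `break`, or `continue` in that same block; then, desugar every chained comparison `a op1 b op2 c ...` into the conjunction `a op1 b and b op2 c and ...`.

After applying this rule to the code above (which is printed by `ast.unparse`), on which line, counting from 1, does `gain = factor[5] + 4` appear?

Transformed code:
def bump(cap, gain, factor, p):
    cap -= cap
    if cap != factor and factor == 20:
        return gain
    if 20 > 14:
        factor = 35 * (gain >= gain)
        gain -= cap
    gain = factor[5] + 4
    gain = cap // cap
    if 8 == p:
        process(p)
        cap -= 21 + factor
    if 14 == 30:
        factor += factor
    for a in factor:
        record(gain)
        if factor <= p:
            continue
    return gain

8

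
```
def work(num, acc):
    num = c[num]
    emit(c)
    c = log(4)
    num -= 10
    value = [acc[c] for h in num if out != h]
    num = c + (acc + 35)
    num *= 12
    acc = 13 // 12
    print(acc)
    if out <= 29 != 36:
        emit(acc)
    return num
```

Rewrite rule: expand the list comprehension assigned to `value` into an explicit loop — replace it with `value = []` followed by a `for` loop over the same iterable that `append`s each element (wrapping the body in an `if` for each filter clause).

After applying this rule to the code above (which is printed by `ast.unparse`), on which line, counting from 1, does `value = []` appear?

6

Transformed code:
def work(num, acc):
    num = c[num]
    emit(c)
    c = log(4)
    num -= 10
    value = []
    for h in num:
        if out != h:
            value.append(acc[c])
    num = c + (acc + 35)
    num *= 12
    acc = 13 // 12
    print(acc)
    if out <= 29 != 36:
        emit(acc)
    return num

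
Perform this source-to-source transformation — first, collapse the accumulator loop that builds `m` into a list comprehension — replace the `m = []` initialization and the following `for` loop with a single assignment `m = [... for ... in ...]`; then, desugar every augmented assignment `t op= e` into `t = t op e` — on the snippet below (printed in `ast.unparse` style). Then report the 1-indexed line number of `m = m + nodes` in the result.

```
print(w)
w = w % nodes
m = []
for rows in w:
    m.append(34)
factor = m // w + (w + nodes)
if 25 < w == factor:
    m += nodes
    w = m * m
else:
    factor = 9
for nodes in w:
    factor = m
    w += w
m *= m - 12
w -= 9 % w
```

6

Transformed code:
print(w)
w = w % nodes
m = [34 for rows in w]
factor = m // w + (w + nodes)
if 25 < w == factor:
    m = m + nodes
    w = m * m
else:
    factor = 9
for nodes in w:
    factor = m
    w = w + w
m = m * (m - 12)
w = w - 9 % w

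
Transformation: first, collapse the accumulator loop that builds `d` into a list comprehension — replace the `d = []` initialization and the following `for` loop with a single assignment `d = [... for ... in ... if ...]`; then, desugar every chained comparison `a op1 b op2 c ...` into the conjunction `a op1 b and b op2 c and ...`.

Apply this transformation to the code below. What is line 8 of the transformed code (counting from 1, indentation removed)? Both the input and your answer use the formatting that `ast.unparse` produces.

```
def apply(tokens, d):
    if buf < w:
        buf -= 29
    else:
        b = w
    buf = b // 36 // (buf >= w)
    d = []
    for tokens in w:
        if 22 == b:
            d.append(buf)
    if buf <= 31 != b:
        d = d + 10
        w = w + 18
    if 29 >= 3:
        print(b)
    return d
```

if buf <= 31 and 31 != b:

Transformed code:
def apply(tokens, d):
    if buf < w:
        buf -= 29
    else:
        b = w
    buf = b // 36 // (buf >= w)
    d = [buf for tokens in w if 22 == b]
    if buf <= 31 and 31 != b:
        d = d + 10
        w = w + 18
    if 29 >= 3:
        print(b)
    return d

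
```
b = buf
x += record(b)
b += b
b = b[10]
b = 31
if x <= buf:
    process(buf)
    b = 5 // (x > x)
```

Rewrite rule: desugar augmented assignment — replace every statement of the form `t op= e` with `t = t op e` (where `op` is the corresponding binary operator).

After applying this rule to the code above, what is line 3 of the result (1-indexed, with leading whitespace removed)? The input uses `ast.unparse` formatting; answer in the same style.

Transformed code:
b = buf
x = x + record(b)
b = b + b
b = b[10]
b = 31
if x <= buf:
    process(buf)
    b = 5 // (x > x)

b = b + b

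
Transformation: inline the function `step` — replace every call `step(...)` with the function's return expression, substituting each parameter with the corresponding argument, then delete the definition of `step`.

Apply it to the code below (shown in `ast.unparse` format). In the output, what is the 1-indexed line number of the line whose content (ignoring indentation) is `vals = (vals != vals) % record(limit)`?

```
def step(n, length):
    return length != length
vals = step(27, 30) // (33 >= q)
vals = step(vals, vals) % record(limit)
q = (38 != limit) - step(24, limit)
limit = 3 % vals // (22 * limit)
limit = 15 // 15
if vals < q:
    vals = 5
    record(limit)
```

2

Transformed code:
vals = (30 != 30) // (33 >= q)
vals = (vals != vals) % record(limit)
q = (38 != limit) - (limit != limit)
limit = 3 % vals // (22 * limit)
limit = 15 // 15
if vals < q:
    vals = 5
    record(limit)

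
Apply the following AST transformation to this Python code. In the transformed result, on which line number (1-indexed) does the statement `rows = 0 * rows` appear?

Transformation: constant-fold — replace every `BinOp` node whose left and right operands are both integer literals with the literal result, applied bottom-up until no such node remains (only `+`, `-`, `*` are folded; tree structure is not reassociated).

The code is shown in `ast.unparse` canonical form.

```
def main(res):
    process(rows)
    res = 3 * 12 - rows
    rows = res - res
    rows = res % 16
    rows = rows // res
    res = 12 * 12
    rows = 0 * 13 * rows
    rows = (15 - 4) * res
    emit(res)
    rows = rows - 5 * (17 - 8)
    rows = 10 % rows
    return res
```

8

Transformed code:
def main(res):
    process(rows)
    res = 36 - rows
    rows = res - res
    rows = res % 16
    rows = rows // res
    res = 144
    rows = 0 * rows
    rows = 11 * res
    emit(res)
    rows = rows - 45
    rows = 10 % rows
    return res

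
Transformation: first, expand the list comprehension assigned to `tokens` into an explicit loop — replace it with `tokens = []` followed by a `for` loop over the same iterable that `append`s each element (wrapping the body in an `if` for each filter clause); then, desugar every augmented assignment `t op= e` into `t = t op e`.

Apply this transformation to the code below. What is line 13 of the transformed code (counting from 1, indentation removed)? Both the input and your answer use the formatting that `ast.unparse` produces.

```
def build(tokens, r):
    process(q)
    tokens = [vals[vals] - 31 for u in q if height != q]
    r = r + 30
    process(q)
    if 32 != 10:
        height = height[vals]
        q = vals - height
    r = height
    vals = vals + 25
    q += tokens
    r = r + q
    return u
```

Transformed code:
def build(tokens, r):
    process(q)
    tokens = []
    for u in q:
        if height != q:
            tokens.append(vals[vals] - 31)
    r = r + 30
    process(q)
    if 32 != 10:
        height = height[vals]
        q = vals - height
    r = height
    vals = vals + 25
    q = q + tokens
    r = r + q
    return u

vals = vals + 25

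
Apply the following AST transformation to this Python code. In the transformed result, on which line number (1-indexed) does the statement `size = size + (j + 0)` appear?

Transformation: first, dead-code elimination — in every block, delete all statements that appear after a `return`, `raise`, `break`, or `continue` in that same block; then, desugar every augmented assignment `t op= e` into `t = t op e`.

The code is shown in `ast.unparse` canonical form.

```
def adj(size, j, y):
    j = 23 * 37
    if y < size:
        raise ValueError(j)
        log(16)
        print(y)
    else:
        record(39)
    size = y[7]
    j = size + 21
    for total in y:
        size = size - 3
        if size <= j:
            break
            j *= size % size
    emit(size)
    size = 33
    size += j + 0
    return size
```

Transformed code:
def adj(size, j, y):
    j = 23 * 37
    if y < size:
        raise ValueError(j)
    else:
        record(39)
    size = y[7]
    j = size + 21
    for total in y:
        size = size - 3
        if size <= j:
            break
    emit(size)
    size = 33
    size = size + (j + 0)
    return size

15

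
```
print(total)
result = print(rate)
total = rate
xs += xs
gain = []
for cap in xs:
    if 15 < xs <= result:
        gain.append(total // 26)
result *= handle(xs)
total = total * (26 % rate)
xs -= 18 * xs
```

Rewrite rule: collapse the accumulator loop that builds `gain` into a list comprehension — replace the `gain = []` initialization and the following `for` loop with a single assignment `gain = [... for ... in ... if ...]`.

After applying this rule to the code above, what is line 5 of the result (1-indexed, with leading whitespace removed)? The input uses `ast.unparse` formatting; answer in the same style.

Transformed code:
print(total)
result = print(rate)
total = rate
xs += xs
gain = [total // 26 for cap in xs if 15 < xs <= result]
result *= handle(xs)
total = total * (26 % rate)
xs -= 18 * xs

gain = [total // 26 for cap in xs if 15 < xs <= result]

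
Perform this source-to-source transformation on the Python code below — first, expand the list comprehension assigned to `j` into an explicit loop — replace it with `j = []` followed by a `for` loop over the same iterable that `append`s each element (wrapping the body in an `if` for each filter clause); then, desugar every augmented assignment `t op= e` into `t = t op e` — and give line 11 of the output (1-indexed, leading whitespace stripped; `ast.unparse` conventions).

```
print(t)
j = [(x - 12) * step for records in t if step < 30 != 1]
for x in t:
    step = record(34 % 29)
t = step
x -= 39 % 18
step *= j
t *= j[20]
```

Transformed code:
print(t)
j = []
for records in t:
    if step < 30 != 1:
        j.append((x - 12) * step)
for x in t:
    step = record(34 % 29)
t = step
x = x - 39 % 18
step = step * j
t = t * j[20]

t = t * j[20]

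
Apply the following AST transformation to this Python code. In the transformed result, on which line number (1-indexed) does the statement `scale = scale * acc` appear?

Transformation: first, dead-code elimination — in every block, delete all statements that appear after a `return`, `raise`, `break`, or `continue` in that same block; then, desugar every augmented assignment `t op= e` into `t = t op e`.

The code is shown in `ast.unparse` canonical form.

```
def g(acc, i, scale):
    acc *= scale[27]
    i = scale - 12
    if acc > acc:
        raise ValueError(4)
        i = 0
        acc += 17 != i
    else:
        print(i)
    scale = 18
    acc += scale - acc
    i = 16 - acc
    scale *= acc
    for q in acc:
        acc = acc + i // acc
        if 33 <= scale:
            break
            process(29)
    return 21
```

11

Transformed code:
def g(acc, i, scale):
    acc = acc * scale[27]
    i = scale - 12
    if acc > acc:
        raise ValueError(4)
    else:
        print(i)
    scale = 18
    acc = acc + (scale - acc)
    i = 16 - acc
    scale = scale * acc
    for q in acc:
        acc = acc + i // acc
        if 33 <= scale:
            break
    return 21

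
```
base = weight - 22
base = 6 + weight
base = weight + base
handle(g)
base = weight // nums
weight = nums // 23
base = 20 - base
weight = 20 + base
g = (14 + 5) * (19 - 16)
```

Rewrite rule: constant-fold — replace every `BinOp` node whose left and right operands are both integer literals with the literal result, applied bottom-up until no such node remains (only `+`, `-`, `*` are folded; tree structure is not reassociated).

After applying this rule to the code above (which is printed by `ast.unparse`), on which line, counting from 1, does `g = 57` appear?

9

Transformed code:
base = weight - 22
base = 6 + weight
base = weight + base
handle(g)
base = weight // nums
weight = nums // 23
base = 20 - base
weight = 20 + base
g = 57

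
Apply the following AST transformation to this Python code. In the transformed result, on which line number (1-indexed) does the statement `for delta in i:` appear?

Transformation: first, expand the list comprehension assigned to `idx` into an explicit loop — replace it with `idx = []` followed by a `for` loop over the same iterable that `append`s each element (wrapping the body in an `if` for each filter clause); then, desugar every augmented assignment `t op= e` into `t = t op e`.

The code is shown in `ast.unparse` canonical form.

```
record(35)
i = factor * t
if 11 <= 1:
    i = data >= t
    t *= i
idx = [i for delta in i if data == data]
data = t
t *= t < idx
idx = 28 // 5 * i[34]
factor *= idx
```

7

Transformed code:
record(35)
i = factor * t
if 11 <= 1:
    i = data >= t
    t = t * i
idx = []
for delta in i:
    if data == data:
        idx.append(i)
data = t
t = t * (t < idx)
idx = 28 // 5 * i[34]
factor = factor * idx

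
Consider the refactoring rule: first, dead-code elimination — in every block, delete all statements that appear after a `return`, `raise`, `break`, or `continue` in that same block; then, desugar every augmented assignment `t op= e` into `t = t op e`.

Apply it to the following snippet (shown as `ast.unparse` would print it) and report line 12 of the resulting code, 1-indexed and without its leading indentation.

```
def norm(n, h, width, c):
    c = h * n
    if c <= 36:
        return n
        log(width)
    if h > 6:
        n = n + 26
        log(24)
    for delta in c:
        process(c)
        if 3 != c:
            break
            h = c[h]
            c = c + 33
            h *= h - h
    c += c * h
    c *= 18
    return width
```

Transformed code:
def norm(n, h, width, c):
    c = h * n
    if c <= 36:
        return n
    if h > 6:
        n = n + 26
        log(24)
    for delta in c:
        process(c)
        if 3 != c:
            break
    c = c + c * h
    c = c * 18
    return width

c = c + c * h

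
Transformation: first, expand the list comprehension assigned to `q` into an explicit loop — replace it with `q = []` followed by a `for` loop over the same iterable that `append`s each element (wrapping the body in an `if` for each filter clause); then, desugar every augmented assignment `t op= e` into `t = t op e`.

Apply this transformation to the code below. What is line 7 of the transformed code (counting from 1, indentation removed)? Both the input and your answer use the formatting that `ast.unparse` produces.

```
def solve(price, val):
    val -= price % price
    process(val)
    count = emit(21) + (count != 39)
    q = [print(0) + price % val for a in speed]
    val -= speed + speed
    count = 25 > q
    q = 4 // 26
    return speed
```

Transformed code:
def solve(price, val):
    val = val - price % price
    process(val)
    count = emit(21) + (count != 39)
    q = []
    for a in speed:
        q.append(print(0) + price % val)
    val = val - (speed + speed)
    count = 25 > q
    q = 4 // 26
    return speed

q.append(print(0) + price % val)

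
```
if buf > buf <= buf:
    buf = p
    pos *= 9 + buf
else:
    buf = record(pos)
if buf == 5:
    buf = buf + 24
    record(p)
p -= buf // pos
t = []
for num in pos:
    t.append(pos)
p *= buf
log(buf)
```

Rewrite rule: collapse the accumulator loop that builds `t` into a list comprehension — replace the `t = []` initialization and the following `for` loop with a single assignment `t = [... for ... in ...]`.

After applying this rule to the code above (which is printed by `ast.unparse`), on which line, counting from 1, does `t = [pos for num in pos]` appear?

Transformed code:
if buf > buf <= buf:
    buf = p
    pos *= 9 + buf
else:
    buf = record(pos)
if buf == 5:
    buf = buf + 24
    record(p)
p -= buf // pos
t = [pos for num in pos]
p *= buf
log(buf)

10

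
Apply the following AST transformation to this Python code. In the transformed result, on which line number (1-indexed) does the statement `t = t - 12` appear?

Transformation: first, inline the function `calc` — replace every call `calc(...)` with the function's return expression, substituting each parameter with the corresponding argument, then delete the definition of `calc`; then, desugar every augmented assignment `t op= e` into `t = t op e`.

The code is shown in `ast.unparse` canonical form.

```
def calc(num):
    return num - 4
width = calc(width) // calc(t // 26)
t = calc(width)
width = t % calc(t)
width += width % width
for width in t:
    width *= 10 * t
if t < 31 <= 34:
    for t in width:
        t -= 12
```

Transformed code:
width = (width - 4) // (t // 26 - 4)
t = width - 4
width = t % (t - 4)
width = width + width % width
for width in t:
    width = width * (10 * t)
if t < 31 <= 34:
    for t in width:
        t = t - 12

9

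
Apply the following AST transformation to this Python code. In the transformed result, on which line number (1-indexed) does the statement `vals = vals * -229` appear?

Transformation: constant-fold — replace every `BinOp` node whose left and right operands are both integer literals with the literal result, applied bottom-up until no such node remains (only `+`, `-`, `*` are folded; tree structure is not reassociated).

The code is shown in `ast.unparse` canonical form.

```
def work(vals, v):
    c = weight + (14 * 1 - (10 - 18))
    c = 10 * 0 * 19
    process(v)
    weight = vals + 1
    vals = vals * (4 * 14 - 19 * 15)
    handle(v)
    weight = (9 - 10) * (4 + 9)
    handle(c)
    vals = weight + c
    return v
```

Transformed code:
def work(vals, v):
    c = weight + 22
    c = 0
    process(v)
    weight = vals + 1
    vals = vals * -229
    handle(v)
    weight = -13
    handle(c)
    vals = weight + c
    return v

6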